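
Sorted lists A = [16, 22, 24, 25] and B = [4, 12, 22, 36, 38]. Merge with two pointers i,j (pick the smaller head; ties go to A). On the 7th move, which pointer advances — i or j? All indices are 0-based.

[i=0,j=0] A[i]=16>B[j]=4 take 4 → j++
[i=0,j=1] A[i]=16>B[j]=12 take 12 → j++
[i=0,j=2] A[i]=16<=B[j]=22 take 16 → i++
[i=1,j=2] A[i]=22<=B[j]=22 take 22 → i++
[i=2,j=2] A[i]=24>B[j]=22 take 22 → j++
[i=2,j=3] A[i]=24<=B[j]=36 take 24 → i++
[i=3,j=3] A[i]=25<=B[j]=36 take 25 → i++

i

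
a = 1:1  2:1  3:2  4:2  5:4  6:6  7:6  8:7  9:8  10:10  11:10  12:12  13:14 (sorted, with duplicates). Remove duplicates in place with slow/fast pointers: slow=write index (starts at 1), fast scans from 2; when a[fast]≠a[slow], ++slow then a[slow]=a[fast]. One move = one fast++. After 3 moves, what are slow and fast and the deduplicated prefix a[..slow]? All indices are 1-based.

slow=2, fast=5, prefix=[1, 2]

slow=1 fast=2: a[fast]=1=a[slow] dup, fast++
slow=1 fast=3: a[fast]=2≠a[slow]=1 write a[2]=2, slow++,fast++
slow=2 fast=4: a[fast]=2=a[slow] dup, fast++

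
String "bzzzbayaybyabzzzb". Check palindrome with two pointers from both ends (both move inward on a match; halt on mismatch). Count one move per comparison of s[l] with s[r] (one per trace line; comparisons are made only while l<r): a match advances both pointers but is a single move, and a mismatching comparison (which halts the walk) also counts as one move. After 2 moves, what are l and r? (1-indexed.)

l=1 r=17: 'b'=='b', l++,r--
l=2 r=16: 'z'=='z', l++,r--

l=3, r=15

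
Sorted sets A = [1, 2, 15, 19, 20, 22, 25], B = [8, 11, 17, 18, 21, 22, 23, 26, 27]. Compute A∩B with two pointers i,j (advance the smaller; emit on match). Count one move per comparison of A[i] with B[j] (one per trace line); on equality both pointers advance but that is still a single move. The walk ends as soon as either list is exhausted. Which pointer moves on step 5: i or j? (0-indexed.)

[i=0,j=0] 1<8 → i++
[i=1,j=0] 2<8 → i++
[i=2,j=0] 15>8 → j++
[i=2,j=1] 15>11 → j++
[i=2,j=2] 15<17 → i++

i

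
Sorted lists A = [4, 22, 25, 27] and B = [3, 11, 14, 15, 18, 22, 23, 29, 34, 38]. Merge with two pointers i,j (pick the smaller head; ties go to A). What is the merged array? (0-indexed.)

[3, 4, 11, 14, 15, 18, 22, 22, 23, 25, 27, 29, 34, 38]

i=0 j=0: A[i]=4>B[j]=3 take 3, j++
i=0 j=1: A[i]=4<=B[j]=11 take 4, i++
i=1 j=1: A[i]=22>B[j]=11 take 11, j++
i=1 j=2: A[i]=22>B[j]=14 take 14, j++
i=1 j=3: A[i]=22>B[j]=15 take 15, j++
i=1 j=4: A[i]=22>B[j]=18 take 18, j++
i=1 j=5: A[i]=22<=B[j]=22 take 22, i++
i=2 j=5: A[i]=25>B[j]=22 take 22, j++
i=2 j=6: A[i]=25>B[j]=23 take 23, j++
i=2 j=7: A[i]=25<=B[j]=29 take 25, i++
i=3 j=7: A[i]=27<=B[j]=29 take 27, i++
i=4 j=7: A done, take B[j]=29, j++
i=4 j=8: A done, take B[j]=34, j++
i=4 j=9: A done, take B[j]=38, j++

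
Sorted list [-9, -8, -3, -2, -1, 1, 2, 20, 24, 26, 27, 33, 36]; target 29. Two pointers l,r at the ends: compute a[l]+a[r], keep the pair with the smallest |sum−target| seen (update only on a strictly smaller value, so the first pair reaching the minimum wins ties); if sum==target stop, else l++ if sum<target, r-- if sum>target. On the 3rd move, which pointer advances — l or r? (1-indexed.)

[1,13] -9+36=27 d=2 * → l++
[2,13] -8+36=28 d=1 * → l++
[3,13] -3+36=33 d=4 → r--

r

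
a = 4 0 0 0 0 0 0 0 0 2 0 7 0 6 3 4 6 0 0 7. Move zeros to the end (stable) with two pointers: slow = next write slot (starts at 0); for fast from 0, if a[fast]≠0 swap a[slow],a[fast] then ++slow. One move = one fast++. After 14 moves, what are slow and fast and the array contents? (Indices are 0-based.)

slow=4, fast=14, a=[4, 2, 7, 6, 0, 0, 0, 0, 0, 0, 0, 0, 0, 0, 3, 4, 6, 0, 0, 7]

(s=0,f=0) a[fast]=4≠0 swap→a[0]=4 → slow++,fast++
(s=1,f=1) a[fast]=0 → fast++
(s=1,f=2) a[fast]=0 → fast++
(s=1,f=3) a[fast]=0 → fast++
(s=1,f=4) a[fast]=0 → fast++
(s=1,f=5) a[fast]=0 → fast++
(s=1,f=6) a[fast]=0 → fast++
(s=1,f=7) a[fast]=0 → fast++
(s=1,f=8) a[fast]=0 → fast++
(s=1,f=9) a[fast]=2≠0 swap→a[1]=2 → slow++,fast++
(s=2,f=10) a[fast]=0 → fast++
(s=2,f=11) a[fast]=7≠0 swap→a[2]=7 → slow++,fast++
(s=3,f=12) a[fast]=0 → fast++
(s=3,f=13) a[fast]=6≠0 swap→a[3]=6 → slow++,fast++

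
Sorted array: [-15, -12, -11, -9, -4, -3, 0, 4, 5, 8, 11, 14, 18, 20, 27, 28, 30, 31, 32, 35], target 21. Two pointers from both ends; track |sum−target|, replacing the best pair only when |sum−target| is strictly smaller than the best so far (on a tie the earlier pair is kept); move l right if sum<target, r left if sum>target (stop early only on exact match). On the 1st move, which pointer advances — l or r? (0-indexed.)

l=0 r=19: -15+35=20 d=1 *, l++

l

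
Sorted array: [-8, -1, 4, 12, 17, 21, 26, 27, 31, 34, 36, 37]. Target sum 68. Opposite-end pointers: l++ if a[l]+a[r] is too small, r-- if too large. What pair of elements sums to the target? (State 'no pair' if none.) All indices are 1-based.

(31, 37)

[1,12] -8+37=29 <68 → l++
[2,12] -1+37=36 <68 → l++
[3,12] 4+37=41 <68 → l++
[4,12] 12+37=49 <68 → l++
[5,12] 17+37=54 <68 → l++
[6,12] 21+37=58 <68 → l++
[7,12] 26+37=63 <68 → l++
[8,12] 27+37=64 <68 → l++
[9,12] 31+37=68 → found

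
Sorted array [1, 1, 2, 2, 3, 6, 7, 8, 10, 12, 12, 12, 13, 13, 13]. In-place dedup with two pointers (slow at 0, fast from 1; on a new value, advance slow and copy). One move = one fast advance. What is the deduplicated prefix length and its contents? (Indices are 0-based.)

(s=0,f=1) a[fast]=1=a[slow] dup → fast++
(s=0,f=2) a[fast]=2≠a[slow]=1 write a[1]=2 → slow++,fast++
(s=1,f=3) a[fast]=2=a[slow] dup → fast++
(s=1,f=4) a[fast]=3≠a[slow]=2 write a[2]=3 → slow++,fast++
(s=2,f=5) a[fast]=6≠a[slow]=3 write a[3]=6 → slow++,fast++
(s=3,f=6) a[fast]=7≠a[slow]=6 write a[4]=7 → slow++,fast++
(s=4,f=7) a[fast]=8≠a[slow]=7 write a[5]=8 → slow++,fast++
(s=5,f=8) a[fast]=10≠a[slow]=8 write a[6]=10 → slow++,fast++
(s=6,f=9) a[fast]=12≠a[slow]=10 write a[7]=12 → slow++,fast++
(s=7,f=10) a[fast]=12=a[slow] dup → fast++
(s=7,f=11) a[fast]=12=a[slow] dup → fast++
(s=7,f=12) a[fast]=13≠a[slow]=12 write a[8]=13 → slow++,fast++
(s=8,f=13) a[fast]=13=a[slow] dup → fast++
(s=8,f=14) a[fast]=13=a[slow] dup → fast++

length 9; prefix = [1, 2, 3, 6, 7, 8, 10, 12, 13]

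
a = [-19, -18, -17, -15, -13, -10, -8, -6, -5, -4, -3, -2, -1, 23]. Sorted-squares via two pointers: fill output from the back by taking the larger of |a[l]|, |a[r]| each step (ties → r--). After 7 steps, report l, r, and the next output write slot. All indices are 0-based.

[0,13] |-19|<=|23| out[13]=529 → r--
[0,12] |-19|>|-1| out[12]=361 → l++
[1,12] |-18|>|-1| out[11]=324 → l++
[2,12] |-17|>|-1| out[10]=289 → l++
[3,12] |-15|>|-1| out[9]=225 → l++
[4,12] |-13|>|-1| out[8]=169 → l++
[5,12] |-10|>|-1| out[7]=100 → l++

l=6, r=12, next write slot=6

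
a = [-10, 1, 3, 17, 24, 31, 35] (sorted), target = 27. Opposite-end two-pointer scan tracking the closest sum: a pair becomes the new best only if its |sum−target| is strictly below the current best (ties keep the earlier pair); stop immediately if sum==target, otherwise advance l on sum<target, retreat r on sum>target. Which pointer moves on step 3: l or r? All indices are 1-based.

r

l=1 r=7: -10+35=25 d=2 *, l++
l=2 r=7: 1+35=36 d=9, r--
l=2 r=6: 1+31=32 d=5, r--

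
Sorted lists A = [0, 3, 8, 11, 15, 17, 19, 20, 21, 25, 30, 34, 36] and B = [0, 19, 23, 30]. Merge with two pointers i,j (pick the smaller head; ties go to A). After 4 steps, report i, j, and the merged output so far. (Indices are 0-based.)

i=0 j=0: A[i]=0<=B[j]=0 take 0, i++
i=1 j=0: A[i]=3>B[j]=0 take 0, j++
i=1 j=1: A[i]=3<=B[j]=19 take 3, i++
i=2 j=1: A[i]=8<=B[j]=19 take 8, i++

i=3, j=1, merged so far=[0, 0, 3, 8]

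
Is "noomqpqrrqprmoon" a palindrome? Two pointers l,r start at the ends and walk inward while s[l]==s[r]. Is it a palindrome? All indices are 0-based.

l=0 r=15: 'n'=='n', l++,r--
l=1 r=14: 'o'=='o', l++,r--
l=2 r=13: 'o'=='o', l++,r--
l=3 r=12: 'm'=='m', l++,r--
l=4 r=11: 'q'!='r', stop

not a palindrome (mismatch at 4,11)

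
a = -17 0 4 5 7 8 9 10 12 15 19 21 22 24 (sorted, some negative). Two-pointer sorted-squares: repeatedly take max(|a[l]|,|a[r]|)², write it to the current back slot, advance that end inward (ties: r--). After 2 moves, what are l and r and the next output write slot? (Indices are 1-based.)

[1,14] |-17|<=|24| out[14]=576 → r--
[1,13] |-17|<=|22| out[13]=484 → r--

l=1, r=12, next write slot=12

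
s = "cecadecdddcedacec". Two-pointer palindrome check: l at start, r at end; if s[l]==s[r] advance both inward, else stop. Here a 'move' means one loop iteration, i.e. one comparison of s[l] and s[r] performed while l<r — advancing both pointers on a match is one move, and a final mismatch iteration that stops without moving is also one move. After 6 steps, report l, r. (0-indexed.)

[0,16] 'c'=='c' → l++,r--
[1,15] 'e'=='e' → l++,r--
[2,14] 'c'=='c' → l++,r--
[3,13] 'a'=='a' → l++,r--
[4,12] 'd'=='d' → l++,r--
[5,11] 'e'=='e' → l++,r--

l=6, r=10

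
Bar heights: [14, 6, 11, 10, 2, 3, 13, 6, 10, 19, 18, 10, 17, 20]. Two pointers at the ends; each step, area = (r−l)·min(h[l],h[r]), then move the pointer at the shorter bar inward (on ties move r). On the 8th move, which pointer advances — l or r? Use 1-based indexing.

l

[1,14] min(14,20)*13=182 best=182 * → l++
[2,14] min(6,20)*12=72 best=182 → l++
[3,14] min(11,20)*11=121 best=182 → l++
[4,14] min(10,20)*10=100 best=182 → l++
[5,14] min(2,20)*9=18 best=182 → l++
[6,14] min(3,20)*8=24 best=182 → l++
[7,14] min(13,20)*7=91 best=182 → l++
[8,14] min(6,20)*6=36 best=182 → l++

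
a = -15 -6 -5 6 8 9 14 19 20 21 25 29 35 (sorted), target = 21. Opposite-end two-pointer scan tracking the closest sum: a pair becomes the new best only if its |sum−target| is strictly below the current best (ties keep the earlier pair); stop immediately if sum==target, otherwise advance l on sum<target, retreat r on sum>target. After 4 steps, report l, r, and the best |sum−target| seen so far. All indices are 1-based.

l=3, r=11, best |Δ|=1

l=1 r=13: -15+35=20 d=1 *, l++
l=2 r=13: -6+35=29 d=8, r--
l=2 r=12: -6+29=23 d=2, r--
l=2 r=11: -6+25=19 d=2, l++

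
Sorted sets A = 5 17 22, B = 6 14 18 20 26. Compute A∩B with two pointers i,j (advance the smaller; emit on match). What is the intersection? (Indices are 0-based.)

[i=0,j=0] 5<6 → i++
[i=1,j=0] 17>6 → j++
[i=1,j=1] 17>14 → j++
[i=1,j=2] 17<18 → i++
[i=2,j=2] 22>18 → j++
[i=2,j=3] 22>20 → j++
[i=2,j=4] 22<26 → i++

intersection = []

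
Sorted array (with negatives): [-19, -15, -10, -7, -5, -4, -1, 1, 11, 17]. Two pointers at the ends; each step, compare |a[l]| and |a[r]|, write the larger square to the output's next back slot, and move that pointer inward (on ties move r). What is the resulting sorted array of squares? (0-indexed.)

[0,9] |-19|>|17| out[9]=361 → l++
[1,9] |-15|<=|17| out[8]=289 → r--
[1,8] |-15|>|11| out[7]=225 → l++
[2,8] |-10|<=|11| out[6]=121 → r--
[2,7] |-10|>|1| out[5]=100 → l++
[3,7] |-7|>|1| out[4]=49 → l++
[4,7] |-5|>|1| out[3]=25 → l++
[5,7] |-4|>|1| out[2]=16 → l++
[6,7] |-1|<=|1| out[1]=1 → r--
[6,6] |-1|<=|-1| out[0]=1 → r--

[1, 1, 16, 25, 49, 100, 121, 225, 289, 361]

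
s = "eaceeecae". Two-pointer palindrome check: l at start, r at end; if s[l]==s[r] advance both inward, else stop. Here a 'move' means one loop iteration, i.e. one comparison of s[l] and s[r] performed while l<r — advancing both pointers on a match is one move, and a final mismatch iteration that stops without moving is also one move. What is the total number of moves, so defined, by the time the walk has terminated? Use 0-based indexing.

4 moves

[0,8] 'e'=='e' → l++,r--
[1,7] 'a'=='a' → l++,r--
[2,6] 'c'=='c' → l++,r--
[3,5] 'e'=='e' → l++,r--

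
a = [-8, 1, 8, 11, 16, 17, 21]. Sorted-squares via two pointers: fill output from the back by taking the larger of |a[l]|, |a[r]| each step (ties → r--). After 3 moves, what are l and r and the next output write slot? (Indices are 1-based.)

l=1, r=4, next write slot=4

l=1 r=7: |-8|<=|21| out[7]=441, r--
l=1 r=6: |-8|<=|17| out[6]=289, r--
l=1 r=5: |-8|<=|16| out[5]=256, r--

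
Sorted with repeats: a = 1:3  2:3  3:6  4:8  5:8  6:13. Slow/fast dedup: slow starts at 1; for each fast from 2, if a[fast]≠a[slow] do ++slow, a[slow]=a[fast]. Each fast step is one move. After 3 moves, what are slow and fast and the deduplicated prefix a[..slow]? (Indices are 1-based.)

(s=1,f=2) a[fast]=3=a[slow] dup → fast++
(s=1,f=3) a[fast]=6≠a[slow]=3 write a[2]=6 → slow++,fast++
(s=2,f=4) a[fast]=8≠a[slow]=6 write a[3]=8 → slow++,fast++

slow=3, fast=5, prefix=[3, 6, 8]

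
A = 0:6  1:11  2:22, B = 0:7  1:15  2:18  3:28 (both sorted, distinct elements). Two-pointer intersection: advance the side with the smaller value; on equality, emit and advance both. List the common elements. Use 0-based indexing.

[i=0,j=0] 6<7 → i++
[i=1,j=0] 11>7 → j++
[i=1,j=1] 11<15 → i++
[i=2,j=1] 22>15 → j++
[i=2,j=2] 22>18 → j++
[i=2,j=3] 22<28 → i++

intersection = []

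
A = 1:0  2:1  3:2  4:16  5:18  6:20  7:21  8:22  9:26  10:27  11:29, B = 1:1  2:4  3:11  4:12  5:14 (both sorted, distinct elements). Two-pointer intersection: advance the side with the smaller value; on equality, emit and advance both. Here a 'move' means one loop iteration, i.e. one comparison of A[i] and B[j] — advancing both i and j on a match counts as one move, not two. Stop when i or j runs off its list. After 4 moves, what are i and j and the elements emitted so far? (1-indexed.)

i=1 j=1: 0<1, i++
i=2 j=1: 1==1 emit, i++,j++
i=3 j=2: 2<4, i++
i=4 j=2: 16>4, j++

i=4, j=3, emitted=[1]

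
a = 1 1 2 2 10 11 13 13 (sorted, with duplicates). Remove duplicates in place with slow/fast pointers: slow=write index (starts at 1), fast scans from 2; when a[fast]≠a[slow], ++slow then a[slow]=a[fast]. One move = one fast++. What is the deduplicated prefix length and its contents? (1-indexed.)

length 5; prefix = [1, 2, 10, 11, 13]

slow=1 fast=2: a[fast]=1=a[slow] dup, fast++
slow=1 fast=3: a[fast]=2≠a[slow]=1 write a[2]=2, slow++,fast++
slow=2 fast=4: a[fast]=2=a[slow] dup, fast++
slow=2 fast=5: a[fast]=10≠a[slow]=2 write a[3]=10, slow++,fast++
slow=3 fast=6: a[fast]=11≠a[slow]=10 write a[4]=11, slow++,fast++
slow=4 fast=7: a[fast]=13≠a[slow]=11 write a[5]=13, slow++,fast++
slow=5 fast=8: a[fast]=13=a[slow] dup, fast++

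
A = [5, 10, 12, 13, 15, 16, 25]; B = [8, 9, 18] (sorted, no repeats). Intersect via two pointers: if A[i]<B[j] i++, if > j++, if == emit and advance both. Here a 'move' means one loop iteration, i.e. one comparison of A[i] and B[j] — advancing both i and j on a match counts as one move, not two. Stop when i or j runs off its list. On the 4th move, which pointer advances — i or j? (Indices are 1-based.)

[i=1,j=1] 5<8 → i++
[i=2,j=1] 10>8 → j++
[i=2,j=2] 10>9 → j++
[i=2,j=3] 10<18 → i++

i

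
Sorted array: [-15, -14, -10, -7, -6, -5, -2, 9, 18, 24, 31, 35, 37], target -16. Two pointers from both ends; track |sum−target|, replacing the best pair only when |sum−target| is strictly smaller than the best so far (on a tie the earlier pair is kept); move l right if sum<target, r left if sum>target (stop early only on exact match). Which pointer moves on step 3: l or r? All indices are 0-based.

r

l=0 r=12: -15+37=22 d=38 *, r--
l=0 r=11: -15+35=20 d=36 *, r--
l=0 r=10: -15+31=16 d=32 *, r--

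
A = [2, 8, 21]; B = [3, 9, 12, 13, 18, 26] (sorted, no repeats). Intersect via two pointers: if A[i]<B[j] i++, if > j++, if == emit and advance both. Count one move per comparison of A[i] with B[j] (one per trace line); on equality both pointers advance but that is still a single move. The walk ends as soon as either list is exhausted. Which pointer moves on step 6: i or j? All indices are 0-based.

i=0 j=0: 2<3, i++
i=1 j=0: 8>3, j++
i=1 j=1: 8<9, i++
i=2 j=1: 21>9, j++
i=2 j=2: 21>12, j++
i=2 j=3: 21>13, j++

j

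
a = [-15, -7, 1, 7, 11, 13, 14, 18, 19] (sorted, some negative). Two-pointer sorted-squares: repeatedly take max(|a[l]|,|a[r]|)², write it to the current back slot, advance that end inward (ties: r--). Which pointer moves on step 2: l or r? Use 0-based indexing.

l=0 r=8: |-15|<=|19| out[8]=361, r--
l=0 r=7: |-15|<=|18| out[7]=324, r--

r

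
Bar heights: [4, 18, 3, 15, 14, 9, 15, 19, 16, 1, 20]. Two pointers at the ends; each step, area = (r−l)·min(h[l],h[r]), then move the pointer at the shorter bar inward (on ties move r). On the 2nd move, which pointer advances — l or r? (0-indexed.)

l=0 r=10: min(4,20)*10=40 best=40 *, l++
l=1 r=10: min(18,20)*9=162 best=162 *, l++

l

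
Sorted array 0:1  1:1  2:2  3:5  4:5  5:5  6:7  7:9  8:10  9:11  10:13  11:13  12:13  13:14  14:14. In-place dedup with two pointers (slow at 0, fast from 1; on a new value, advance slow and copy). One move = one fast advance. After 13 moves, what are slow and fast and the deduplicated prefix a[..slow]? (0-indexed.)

slow=8, fast=14, prefix=[1, 2, 5, 7, 9, 10, 11, 13, 14]

(s=0,f=1) a[fast]=1=a[slow] dup → fast++
(s=0,f=2) a[fast]=2≠a[slow]=1 write a[1]=2 → slow++,fast++
(s=1,f=3) a[fast]=5≠a[slow]=2 write a[2]=5 → slow++,fast++
(s=2,f=4) a[fast]=5=a[slow] dup → fast++
(s=2,f=5) a[fast]=5=a[slow] dup → fast++
(s=2,f=6) a[fast]=7≠a[slow]=5 write a[3]=7 → slow++,fast++
(s=3,f=7) a[fast]=9≠a[slow]=7 write a[4]=9 → slow++,fast++
(s=4,f=8) a[fast]=10≠a[slow]=9 write a[5]=10 → slow++,fast++
(s=5,f=9) a[fast]=11≠a[slow]=10 write a[6]=11 → slow++,fast++
(s=6,f=10) a[fast]=13≠a[slow]=11 write a[7]=13 → slow++,fast++
(s=7,f=11) a[fast]=13=a[slow] dup → fast++
(s=7,f=12) a[fast]=13=a[slow] dup → fast++
(s=7,f=13) a[fast]=14≠a[slow]=13 write a[8]=14 → slow++,fast++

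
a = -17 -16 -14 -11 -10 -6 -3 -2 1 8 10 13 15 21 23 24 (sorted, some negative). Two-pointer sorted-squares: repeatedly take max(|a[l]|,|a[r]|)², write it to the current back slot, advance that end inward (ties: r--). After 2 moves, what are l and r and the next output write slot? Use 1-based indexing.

l=1, r=14, next write slot=14

l=1 r=16: |-17|<=|24| out[16]=576, r--
l=1 r=15: |-17|<=|23| out[15]=529, r--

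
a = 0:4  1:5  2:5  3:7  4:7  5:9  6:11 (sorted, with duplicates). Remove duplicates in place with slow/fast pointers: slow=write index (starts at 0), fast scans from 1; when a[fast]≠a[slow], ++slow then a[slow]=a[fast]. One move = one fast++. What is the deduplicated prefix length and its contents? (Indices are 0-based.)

(s=0,f=1) a[fast]=5≠a[slow]=4 write a[1]=5 → slow++,fast++
(s=1,f=2) a[fast]=5=a[slow] dup → fast++
(s=1,f=3) a[fast]=7≠a[slow]=5 write a[2]=7 → slow++,fast++
(s=2,f=4) a[fast]=7=a[slow] dup → fast++
(s=2,f=5) a[fast]=9≠a[slow]=7 write a[3]=9 → slow++,fast++
(s=3,f=6) a[fast]=11≠a[slow]=9 write a[4]=11 → slow++,fast++

length 5; prefix = [4, 5, 7, 9, 11]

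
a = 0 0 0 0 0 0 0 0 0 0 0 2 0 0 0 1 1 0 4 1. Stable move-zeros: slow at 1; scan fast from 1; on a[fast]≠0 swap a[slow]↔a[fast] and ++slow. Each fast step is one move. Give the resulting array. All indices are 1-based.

slow=1 fast=1: a[fast]=0, fast++
slow=1 fast=2: a[fast]=0, fast++
slow=1 fast=3: a[fast]=0, fast++
slow=1 fast=4: a[fast]=0, fast++
slow=1 fast=5: a[fast]=0, fast++
slow=1 fast=6: a[fast]=0, fast++
slow=1 fast=7: a[fast]=0, fast++
slow=1 fast=8: a[fast]=0, fast++
slow=1 fast=9: a[fast]=0, fast++
slow=1 fast=10: a[fast]=0, fast++
slow=1 fast=11: a[fast]=0, fast++
slow=1 fast=12: a[fast]=2≠0 swap→a[1]=2, slow++,fast++
slow=2 fast=13: a[fast]=0, fast++
slow=2 fast=14: a[fast]=0, fast++
slow=2 fast=15: a[fast]=0, fast++
slow=2 fast=16: a[fast]=1≠0 swap→a[2]=1, slow++,fast++
slow=3 fast=17: a[fast]=1≠0 swap→a[3]=1, slow++,fast++
slow=4 fast=18: a[fast]=0, fast++
slow=4 fast=19: a[fast]=4≠0 swap→a[4]=4, slow++,fast++
slow=5 fast=20: a[fast]=1≠0 swap→a[5]=1, slow++,fast++

[2, 1, 1, 4, 1, 0, 0, 0, 0, 0, 0, 0, 0, 0, 0, 0, 0, 0, 0, 0]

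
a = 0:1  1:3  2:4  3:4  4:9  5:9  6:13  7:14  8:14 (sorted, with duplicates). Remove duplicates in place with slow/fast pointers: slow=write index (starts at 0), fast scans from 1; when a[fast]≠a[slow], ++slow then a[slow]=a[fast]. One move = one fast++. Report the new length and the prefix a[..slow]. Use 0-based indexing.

(s=0,f=1) a[fast]=3≠a[slow]=1 write a[1]=3 → slow++,fast++
(s=1,f=2) a[fast]=4≠a[slow]=3 write a[2]=4 → slow++,fast++
(s=2,f=3) a[fast]=4=a[slow] dup → fast++
(s=2,f=4) a[fast]=9≠a[slow]=4 write a[3]=9 → slow++,fast++
(s=3,f=5) a[fast]=9=a[slow] dup → fast++
(s=3,f=6) a[fast]=13≠a[slow]=9 write a[4]=13 → slow++,fast++
(s=4,f=7) a[fast]=14≠a[slow]=13 write a[5]=14 → slow++,fast++
(s=5,f=8) a[fast]=14=a[slow] dup → fast++

length 6; prefix = [1, 3, 4, 9, 13, 14]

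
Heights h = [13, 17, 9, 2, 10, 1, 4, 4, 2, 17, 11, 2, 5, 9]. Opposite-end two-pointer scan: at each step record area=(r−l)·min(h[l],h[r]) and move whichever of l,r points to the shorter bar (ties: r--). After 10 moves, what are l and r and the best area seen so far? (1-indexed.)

[1,14] min(13,9)*13=117 best=117 * → r--
[1,13] min(13,5)*12=60 best=117 → r--
[1,12] min(13,2)*11=22 best=117 → r--
[1,11] min(13,11)*10=110 best=117 → r--
[1,10] min(13,17)*9=117 best=117 → l++
[2,10] min(17,17)*8=136 best=136 * → r--
[2,9] min(17,2)*7=14 best=136 → r--
[2,8] min(17,4)*6=24 best=136 → r--
[2,7] min(17,4)*5=20 best=136 → r--
[2,6] min(17,1)*4=4 best=136 → r--

l=2, r=5, best area=136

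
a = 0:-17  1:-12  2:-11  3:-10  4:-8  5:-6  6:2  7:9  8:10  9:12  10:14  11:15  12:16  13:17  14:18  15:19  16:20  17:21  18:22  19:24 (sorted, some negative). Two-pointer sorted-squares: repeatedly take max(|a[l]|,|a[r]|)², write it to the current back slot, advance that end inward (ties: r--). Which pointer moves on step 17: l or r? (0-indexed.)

l=0 r=19: |-17|<=|24| out[19]=576, r--
l=0 r=18: |-17|<=|22| out[18]=484, r--
l=0 r=17: |-17|<=|21| out[17]=441, r--
l=0 r=16: |-17|<=|20| out[16]=400, r--
l=0 r=15: |-17|<=|19| out[15]=361, r--
l=0 r=14: |-17|<=|18| out[14]=324, r--
l=0 r=13: |-17|<=|17| out[13]=289, r--
l=0 r=12: |-17|>|16| out[12]=289, l++
l=1 r=12: |-12|<=|16| out[11]=256, r--
l=1 r=11: |-12|<=|15| out[10]=225, r--
l=1 r=10: |-12|<=|14| out[9]=196, r--
l=1 r=9: |-12|<=|12| out[8]=144, r--
l=1 r=8: |-12|>|10| out[7]=144, l++
l=2 r=8: |-11|>|10| out[6]=121, l++
l=3 r=8: |-10|<=|10| out[5]=100, r--
l=3 r=7: |-10|>|9| out[4]=100, l++
l=4 r=7: |-8|<=|9| out[3]=81, r--

r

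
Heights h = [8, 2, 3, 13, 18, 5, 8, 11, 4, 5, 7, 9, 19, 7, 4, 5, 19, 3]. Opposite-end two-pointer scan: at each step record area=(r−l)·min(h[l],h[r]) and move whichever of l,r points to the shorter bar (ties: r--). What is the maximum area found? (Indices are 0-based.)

max area = 216

[0,17] min(8,3)*17=51 best=51 * → r--
[0,16] min(8,19)*16=128 best=128 * → l++
[1,16] min(2,19)*15=30 best=128 → l++
[2,16] min(3,19)*14=42 best=128 → l++
[3,16] min(13,19)*13=169 best=169 * → l++
[4,16] min(18,19)*12=216 best=216 * → l++
[5,16] min(5,19)*11=55 best=216 → l++
[6,16] min(8,19)*10=80 best=216 → l++
[7,16] min(11,19)*9=99 best=216 → l++
[8,16] min(4,19)*8=32 best=216 → l++
[9,16] min(5,19)*7=35 best=216 → l++
[10,16] min(7,19)*6=42 best=216 → l++
[11,16] min(9,19)*5=45 best=216 → l++
[12,16] min(19,19)*4=76 best=216 → r--
[12,15] min(19,5)*3=15 best=216 → r--
[12,14] min(19,4)*2=8 best=216 → r--
[12,13] min(19,7)*1=7 best=216 → r--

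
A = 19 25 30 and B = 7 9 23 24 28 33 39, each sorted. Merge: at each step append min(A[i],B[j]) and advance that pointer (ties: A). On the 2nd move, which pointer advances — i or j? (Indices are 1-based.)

j

i=1 j=1: A[i]=19>B[j]=7 take 7, j++
i=1 j=2: A[i]=19>B[j]=9 take 9, j++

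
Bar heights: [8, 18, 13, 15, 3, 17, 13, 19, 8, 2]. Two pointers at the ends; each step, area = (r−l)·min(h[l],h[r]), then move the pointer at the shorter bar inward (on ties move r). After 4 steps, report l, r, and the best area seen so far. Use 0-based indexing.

l=2, r=7, best area=108

l=0 r=9: min(8,2)*9=18 best=18 *, r--
l=0 r=8: min(8,8)*8=64 best=64 *, r--
l=0 r=7: min(8,19)*7=56 best=64, l++
l=1 r=7: min(18,19)*6=108 best=108 *, l++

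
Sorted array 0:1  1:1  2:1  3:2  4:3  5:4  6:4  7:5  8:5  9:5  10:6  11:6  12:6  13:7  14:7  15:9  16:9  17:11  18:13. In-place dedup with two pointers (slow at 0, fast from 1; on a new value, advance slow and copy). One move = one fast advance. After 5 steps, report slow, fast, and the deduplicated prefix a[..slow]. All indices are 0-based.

slow=3, fast=6, prefix=[1, 2, 3, 4]

slow=0 fast=1: a[fast]=1=a[slow] dup, fast++
slow=0 fast=2: a[fast]=1=a[slow] dup, fast++
slow=0 fast=3: a[fast]=2≠a[slow]=1 write a[1]=2, slow++,fast++
slow=1 fast=4: a[fast]=3≠a[slow]=2 write a[2]=3, slow++,fast++
slow=2 fast=5: a[fast]=4≠a[slow]=3 write a[3]=4, slow++,fast++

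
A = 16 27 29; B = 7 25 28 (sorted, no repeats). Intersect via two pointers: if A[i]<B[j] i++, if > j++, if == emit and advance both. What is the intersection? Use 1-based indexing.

i=1 j=1: 16>7, j++
i=1 j=2: 16<25, i++
i=2 j=2: 27>25, j++
i=2 j=3: 27<28, i++
i=3 j=3: 29>28, j++

intersection = []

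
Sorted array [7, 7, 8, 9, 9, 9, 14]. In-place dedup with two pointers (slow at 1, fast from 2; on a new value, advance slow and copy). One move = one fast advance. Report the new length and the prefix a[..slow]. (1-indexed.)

(s=1,f=2) a[fast]=7=a[slow] dup → fast++
(s=1,f=3) a[fast]=8≠a[slow]=7 write a[2]=8 → slow++,fast++
(s=2,f=4) a[fast]=9≠a[slow]=8 write a[3]=9 → slow++,fast++
(s=3,f=5) a[fast]=9=a[slow] dup → fast++
(s=3,f=6) a[fast]=9=a[slow] dup → fast++
(s=3,f=7) a[fast]=14≠a[slow]=9 write a[4]=14 → slow++,fast++

length 4; prefix = [7, 8, 9, 14]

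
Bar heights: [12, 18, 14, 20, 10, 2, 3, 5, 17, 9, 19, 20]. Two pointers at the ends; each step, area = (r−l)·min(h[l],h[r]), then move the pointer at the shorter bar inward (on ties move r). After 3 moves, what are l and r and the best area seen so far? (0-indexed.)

[0,11] min(12,20)*11=132 best=132 * → l++
[1,11] min(18,20)*10=180 best=180 * → l++
[2,11] min(14,20)*9=126 best=180 → l++

l=3, r=11, best area=180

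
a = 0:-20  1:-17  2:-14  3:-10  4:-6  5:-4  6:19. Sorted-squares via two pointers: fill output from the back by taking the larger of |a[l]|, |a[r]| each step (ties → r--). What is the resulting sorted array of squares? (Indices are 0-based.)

[16, 36, 100, 196, 289, 361, 400]

l=0 r=6: |-20|>|19| out[6]=400, l++
l=1 r=6: |-17|<=|19| out[5]=361, r--
l=1 r=5: |-17|>|-4| out[4]=289, l++
l=2 r=5: |-14|>|-4| out[3]=196, l++
l=3 r=5: |-10|>|-4| out[2]=100, l++
l=4 r=5: |-6|>|-4| out[1]=36, l++
l=5 r=5: |-4|<=|-4| out[0]=16, r--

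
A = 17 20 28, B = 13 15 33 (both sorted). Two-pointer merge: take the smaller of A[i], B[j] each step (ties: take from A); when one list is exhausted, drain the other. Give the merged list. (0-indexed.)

[13, 15, 17, 20, 28, 33]

[i=0,j=0] A[i]=17>B[j]=13 take 13 → j++
[i=0,j=1] A[i]=17>B[j]=15 take 15 → j++
[i=0,j=2] A[i]=17<=B[j]=33 take 17 → i++
[i=1,j=2] A[i]=20<=B[j]=33 take 20 → i++
[i=2,j=2] A[i]=28<=B[j]=33 take 28 → i++
[i=3,j=2] A done, take B[j]=33 → j++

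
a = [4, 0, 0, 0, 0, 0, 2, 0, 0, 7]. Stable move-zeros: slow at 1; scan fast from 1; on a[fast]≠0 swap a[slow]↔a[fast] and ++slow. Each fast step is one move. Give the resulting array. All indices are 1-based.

[4, 2, 7, 0, 0, 0, 0, 0, 0, 0]

(s=1,f=1) a[fast]=4≠0 swap→a[1]=4 → slow++,fast++
(s=2,f=2) a[fast]=0 → fast++
(s=2,f=3) a[fast]=0 → fast++
(s=2,f=4) a[fast]=0 → fast++
(s=2,f=5) a[fast]=0 → fast++
(s=2,f=6) a[fast]=0 → fast++
(s=2,f=7) a[fast]=2≠0 swap→a[2]=2 → slow++,fast++
(s=3,f=8) a[fast]=0 → fast++
(s=3,f=9) a[fast]=0 → fast++
(s=3,f=10) a[fast]=7≠0 swap→a[3]=7 → slow++,fast++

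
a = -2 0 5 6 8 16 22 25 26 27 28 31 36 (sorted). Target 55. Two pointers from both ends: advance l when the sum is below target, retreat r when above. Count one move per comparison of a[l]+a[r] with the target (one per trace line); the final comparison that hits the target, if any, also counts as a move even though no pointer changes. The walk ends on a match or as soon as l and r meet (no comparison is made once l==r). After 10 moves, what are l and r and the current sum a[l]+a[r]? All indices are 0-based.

l=8, r=10, sum=54

l=0 r=12: -2+36=34 <55, l++
l=1 r=12: 0+36=36 <55, l++
l=2 r=12: 5+36=41 <55, l++
l=3 r=12: 6+36=42 <55, l++
l=4 r=12: 8+36=44 <55, l++
l=5 r=12: 16+36=52 <55, l++
l=6 r=12: 22+36=58 >55, r--
l=6 r=11: 22+31=53 <55, l++
l=7 r=11: 25+31=56 >55, r--
l=7 r=10: 25+28=53 <55, l++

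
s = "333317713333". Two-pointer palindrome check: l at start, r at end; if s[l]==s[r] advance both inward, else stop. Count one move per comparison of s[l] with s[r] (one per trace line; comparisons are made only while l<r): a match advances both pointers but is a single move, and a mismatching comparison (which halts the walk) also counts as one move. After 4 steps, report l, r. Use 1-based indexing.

l=5, r=8

l=1 r=12: '3'=='3', l++,r--
l=2 r=11: '3'=='3', l++,r--
l=3 r=10: '3'=='3', l++,r--
l=4 r=9: '3'=='3', l++,r--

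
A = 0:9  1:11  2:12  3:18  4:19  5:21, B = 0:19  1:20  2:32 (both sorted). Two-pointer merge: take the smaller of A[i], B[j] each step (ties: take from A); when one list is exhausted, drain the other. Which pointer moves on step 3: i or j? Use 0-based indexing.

i

i=0 j=0: A[i]=9<=B[j]=19 take 9, i++
i=1 j=0: A[i]=11<=B[j]=19 take 11, i++
i=2 j=0: A[i]=12<=B[j]=19 take 12, i++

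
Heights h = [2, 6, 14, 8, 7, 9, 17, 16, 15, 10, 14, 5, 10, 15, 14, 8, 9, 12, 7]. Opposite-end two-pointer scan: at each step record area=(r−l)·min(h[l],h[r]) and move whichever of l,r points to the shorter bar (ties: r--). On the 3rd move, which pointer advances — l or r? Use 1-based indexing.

l=1 r=19: min(2,7)*18=36 best=36 *, l++
l=2 r=19: min(6,7)*17=102 best=102 *, l++
l=3 r=19: min(14,7)*16=112 best=112 *, r--

r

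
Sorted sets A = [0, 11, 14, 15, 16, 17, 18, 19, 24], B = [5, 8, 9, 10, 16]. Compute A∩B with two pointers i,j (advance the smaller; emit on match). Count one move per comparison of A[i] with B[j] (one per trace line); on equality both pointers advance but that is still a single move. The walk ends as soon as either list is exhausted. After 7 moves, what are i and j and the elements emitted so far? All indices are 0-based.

i=3, j=4, emitted=[]

i=0 j=0: 0<5, i++
i=1 j=0: 11>5, j++
i=1 j=1: 11>8, j++
i=1 j=2: 11>9, j++
i=1 j=3: 11>10, j++
i=1 j=4: 11<16, i++
i=2 j=4: 14<16, i++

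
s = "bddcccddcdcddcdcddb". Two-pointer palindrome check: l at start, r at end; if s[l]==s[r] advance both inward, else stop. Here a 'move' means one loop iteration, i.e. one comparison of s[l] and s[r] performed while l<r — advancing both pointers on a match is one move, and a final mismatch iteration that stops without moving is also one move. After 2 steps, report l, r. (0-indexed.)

[0,18] 'b'=='b' → l++,r--
[1,17] 'd'=='d' → l++,r--

l=2, r=16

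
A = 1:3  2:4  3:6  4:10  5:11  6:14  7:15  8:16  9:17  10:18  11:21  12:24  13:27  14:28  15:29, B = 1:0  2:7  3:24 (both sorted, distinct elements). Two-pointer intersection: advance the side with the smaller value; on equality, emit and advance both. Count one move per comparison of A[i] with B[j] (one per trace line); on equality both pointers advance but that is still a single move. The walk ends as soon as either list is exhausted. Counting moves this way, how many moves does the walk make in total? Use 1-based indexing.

i=1 j=1: 3>0, j++
i=1 j=2: 3<7, i++
i=2 j=2: 4<7, i++
i=3 j=2: 6<7, i++
i=4 j=2: 10>7, j++
i=4 j=3: 10<24, i++
i=5 j=3: 11<24, i++
i=6 j=3: 14<24, i++
i=7 j=3: 15<24, i++
i=8 j=3: 16<24, i++
i=9 j=3: 17<24, i++
i=10 j=3: 18<24, i++
i=11 j=3: 21<24, i++
i=12 j=3: 24==24 emit, i++,j++

14 moves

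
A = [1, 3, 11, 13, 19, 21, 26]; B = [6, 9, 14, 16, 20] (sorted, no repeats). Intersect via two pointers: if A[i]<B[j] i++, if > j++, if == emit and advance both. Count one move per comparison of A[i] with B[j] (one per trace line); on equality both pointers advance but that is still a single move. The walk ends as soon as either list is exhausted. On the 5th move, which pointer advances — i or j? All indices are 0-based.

i=0 j=0: 1<6, i++
i=1 j=0: 3<6, i++
i=2 j=0: 11>6, j++
i=2 j=1: 11>9, j++
i=2 j=2: 11<14, i++

i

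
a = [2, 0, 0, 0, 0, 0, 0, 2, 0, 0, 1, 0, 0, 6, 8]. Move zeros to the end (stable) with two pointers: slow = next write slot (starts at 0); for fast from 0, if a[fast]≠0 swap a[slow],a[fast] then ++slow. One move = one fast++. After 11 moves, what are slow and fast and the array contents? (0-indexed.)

(s=0,f=0) a[fast]=2≠0 swap→a[0]=2 → slow++,fast++
(s=1,f=1) a[fast]=0 → fast++
(s=1,f=2) a[fast]=0 → fast++
(s=1,f=3) a[fast]=0 → fast++
(s=1,f=4) a[fast]=0 → fast++
(s=1,f=5) a[fast]=0 → fast++
(s=1,f=6) a[fast]=0 → fast++
(s=1,f=7) a[fast]=2≠0 swap→a[1]=2 → slow++,fast++
(s=2,f=8) a[fast]=0 → fast++
(s=2,f=9) a[fast]=0 → fast++
(s=2,f=10) a[fast]=1≠0 swap→a[2]=1 → slow++,fast++

slow=3, fast=11, a=[2, 2, 1, 0, 0, 0, 0, 0, 0, 0, 0, 0, 0, 6, 8]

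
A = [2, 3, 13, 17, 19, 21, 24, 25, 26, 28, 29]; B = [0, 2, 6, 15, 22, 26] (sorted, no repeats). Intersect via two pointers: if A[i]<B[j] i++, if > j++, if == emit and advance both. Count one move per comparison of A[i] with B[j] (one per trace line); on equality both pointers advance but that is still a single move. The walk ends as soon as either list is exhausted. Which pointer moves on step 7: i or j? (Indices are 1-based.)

i=1 j=1: 2>0, j++
i=1 j=2: 2==2 emit, i++,j++
i=2 j=3: 3<6, i++
i=3 j=3: 13>6, j++
i=3 j=4: 13<15, i++
i=4 j=4: 17>15, j++
i=4 j=5: 17<22, i++

i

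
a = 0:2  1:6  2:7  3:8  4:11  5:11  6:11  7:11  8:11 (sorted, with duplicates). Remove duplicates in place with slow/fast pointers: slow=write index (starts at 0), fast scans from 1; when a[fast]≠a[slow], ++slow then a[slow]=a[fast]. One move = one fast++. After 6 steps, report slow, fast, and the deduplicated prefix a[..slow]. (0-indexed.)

slow=0 fast=1: a[fast]=6≠a[slow]=2 write a[1]=6, slow++,fast++
slow=1 fast=2: a[fast]=7≠a[slow]=6 write a[2]=7, slow++,fast++
slow=2 fast=3: a[fast]=8≠a[slow]=7 write a[3]=8, slow++,fast++
slow=3 fast=4: a[fast]=11≠a[slow]=8 write a[4]=11, slow++,fast++
slow=4 fast=5: a[fast]=11=a[slow] dup, fast++
slow=4 fast=6: a[fast]=11=a[slow] dup, fast++

slow=4, fast=7, prefix=[2, 6, 7, 8, 11]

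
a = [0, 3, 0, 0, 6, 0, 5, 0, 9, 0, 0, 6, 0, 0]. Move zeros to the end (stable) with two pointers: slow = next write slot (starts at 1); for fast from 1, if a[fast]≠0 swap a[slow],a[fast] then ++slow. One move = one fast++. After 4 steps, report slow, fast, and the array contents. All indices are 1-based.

slow=2, fast=5, a=[3, 0, 0, 0, 6, 0, 5, 0, 9, 0, 0, 6, 0, 0]

slow=1 fast=1: a[fast]=0, fast++
slow=1 fast=2: a[fast]=3≠0 swap→a[1]=3, slow++,fast++
slow=2 fast=3: a[fast]=0, fast++
slow=2 fast=4: a[fast]=0, fast++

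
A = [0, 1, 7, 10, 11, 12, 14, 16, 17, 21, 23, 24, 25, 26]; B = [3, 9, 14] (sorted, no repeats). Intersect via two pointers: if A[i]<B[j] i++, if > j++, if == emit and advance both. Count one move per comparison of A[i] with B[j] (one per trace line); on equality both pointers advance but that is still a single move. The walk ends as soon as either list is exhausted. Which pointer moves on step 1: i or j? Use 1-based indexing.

[i=1,j=1] 0<3 → i++

i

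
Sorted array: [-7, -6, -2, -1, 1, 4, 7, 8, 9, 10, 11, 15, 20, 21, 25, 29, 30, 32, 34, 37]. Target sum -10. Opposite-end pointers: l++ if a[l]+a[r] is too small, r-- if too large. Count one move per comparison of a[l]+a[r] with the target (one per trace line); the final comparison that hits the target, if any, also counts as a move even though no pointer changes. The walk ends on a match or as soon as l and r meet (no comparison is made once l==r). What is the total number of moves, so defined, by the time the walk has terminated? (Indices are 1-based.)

[1,20] -7+37=30 >-10 → r--
[1,19] -7+34=27 >-10 → r--
[1,18] -7+32=25 >-10 → r--
[1,17] -7+30=23 >-10 → r--
[1,16] -7+29=22 >-10 → r--
[1,15] -7+25=18 >-10 → r--
[1,14] -7+21=14 >-10 → r--
[1,13] -7+20=13 >-10 → r--
[1,12] -7+15=8 >-10 → r--
[1,11] -7+11=4 >-10 → r--
[1,10] -7+10=3 >-10 → r--
[1,9] -7+9=2 >-10 → r--
[1,8] -7+8=1 >-10 → r--
[1,7] -7+7=0 >-10 → r--
[1,6] -7+4=-3 >-10 → r--
[1,5] -7+1=-6 >-10 → r--
[1,4] -7+-1=-8 >-10 → r--
[1,3] -7+-2=-9 >-10 → r--
[1,2] -7+-6=-13 <-10 → l++

19 moves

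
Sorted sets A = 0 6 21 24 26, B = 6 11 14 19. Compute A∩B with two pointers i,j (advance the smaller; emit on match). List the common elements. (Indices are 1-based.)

intersection = [6]

[i=1,j=1] 0<6 → i++
[i=2,j=1] 6==6 emit → i++,j++
[i=3,j=2] 21>11 → j++
[i=3,j=3] 21>14 → j++
[i=3,j=4] 21>19 → j++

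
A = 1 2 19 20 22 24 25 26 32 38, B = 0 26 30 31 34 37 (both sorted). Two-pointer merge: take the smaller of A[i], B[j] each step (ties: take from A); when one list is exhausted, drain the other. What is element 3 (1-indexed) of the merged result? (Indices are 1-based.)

merged[3] = 2

i=1 j=1: A[i]=1>B[j]=0 take 0, j++
i=1 j=2: A[i]=1<=B[j]=26 take 1, i++
i=2 j=2: A[i]=2<=B[j]=26 take 2, i++
i=3 j=2: A[i]=19<=B[j]=26 take 19, i++
i=4 j=2: A[i]=20<=B[j]=26 take 20, i++
i=5 j=2: A[i]=22<=B[j]=26 take 22, i++
i=6 j=2: A[i]=24<=B[j]=26 take 24, i++
i=7 j=2: A[i]=25<=B[j]=26 take 25, i++
i=8 j=2: A[i]=26<=B[j]=26 take 26, i++
i=9 j=2: A[i]=32>B[j]=26 take 26, j++
i=9 j=3: A[i]=32>B[j]=30 take 30, j++
i=9 j=4: A[i]=32>B[j]=31 take 31, j++
i=9 j=5: A[i]=32<=B[j]=34 take 32, i++
i=10 j=5: A[i]=38>B[j]=34 take 34, j++
i=10 j=6: A[i]=38>B[j]=37 take 37, j++
i=10 j=7: B done, take A[i]=38, i++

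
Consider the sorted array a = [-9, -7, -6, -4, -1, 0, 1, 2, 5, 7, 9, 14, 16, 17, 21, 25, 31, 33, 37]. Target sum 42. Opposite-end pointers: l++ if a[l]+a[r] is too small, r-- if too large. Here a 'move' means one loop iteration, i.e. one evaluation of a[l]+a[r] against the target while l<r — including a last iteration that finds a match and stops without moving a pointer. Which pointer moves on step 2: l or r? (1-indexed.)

[1,19] -9+37=28 <42 → l++
[2,19] -7+37=30 <42 → l++

l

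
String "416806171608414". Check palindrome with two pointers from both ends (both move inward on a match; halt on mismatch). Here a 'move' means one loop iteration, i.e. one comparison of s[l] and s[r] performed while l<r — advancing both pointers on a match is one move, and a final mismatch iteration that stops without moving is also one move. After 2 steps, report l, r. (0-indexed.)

[0,14] '4'=='4' → l++,r--
[1,13] '1'=='1' → l++,r--

l=2, r=12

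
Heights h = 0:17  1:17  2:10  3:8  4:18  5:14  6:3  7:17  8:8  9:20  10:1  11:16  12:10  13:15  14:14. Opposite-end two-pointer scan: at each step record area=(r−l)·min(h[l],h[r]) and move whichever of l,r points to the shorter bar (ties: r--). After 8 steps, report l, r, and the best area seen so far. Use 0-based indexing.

[0,14] min(17,14)*14=196 best=196 * → r--
[0,13] min(17,15)*13=195 best=196 → r--
[0,12] min(17,10)*12=120 best=196 → r--
[0,11] min(17,16)*11=176 best=196 → r--
[0,10] min(17,1)*10=10 best=196 → r--
[0,9] min(17,20)*9=153 best=196 → l++
[1,9] min(17,20)*8=136 best=196 → l++
[2,9] min(10,20)*7=70 best=196 → l++

l=3, r=9, best area=196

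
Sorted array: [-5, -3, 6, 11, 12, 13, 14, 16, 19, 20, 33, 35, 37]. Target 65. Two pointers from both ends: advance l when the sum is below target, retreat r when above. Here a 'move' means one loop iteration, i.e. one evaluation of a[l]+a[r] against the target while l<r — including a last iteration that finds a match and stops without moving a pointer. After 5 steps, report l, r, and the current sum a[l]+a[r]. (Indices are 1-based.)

l=6, r=13, sum=50

[1,13] -5+37=32 <65 → l++
[2,13] -3+37=34 <65 → l++
[3,13] 6+37=43 <65 → l++
[4,13] 11+37=48 <65 → l++
[5,13] 12+37=49 <65 → l++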